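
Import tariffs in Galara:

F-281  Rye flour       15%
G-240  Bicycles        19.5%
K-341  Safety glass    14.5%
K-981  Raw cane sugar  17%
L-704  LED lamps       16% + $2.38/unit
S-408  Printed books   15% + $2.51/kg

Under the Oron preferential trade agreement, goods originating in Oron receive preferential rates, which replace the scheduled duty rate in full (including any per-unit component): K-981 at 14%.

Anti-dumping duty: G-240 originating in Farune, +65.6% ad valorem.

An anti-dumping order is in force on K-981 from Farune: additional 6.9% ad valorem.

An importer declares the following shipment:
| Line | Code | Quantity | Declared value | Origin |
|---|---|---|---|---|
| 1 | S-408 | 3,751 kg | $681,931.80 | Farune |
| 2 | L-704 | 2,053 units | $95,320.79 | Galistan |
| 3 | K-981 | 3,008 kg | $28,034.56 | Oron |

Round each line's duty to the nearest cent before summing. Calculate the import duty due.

Line 1 (S-408, Farune, 3,751 kg, $681,931.80):
Base rate for S-408 is 15% + $2.51/kg.
Duty = $681,931.80 × 15% + 3,751 × $2.51 = $111,704.78.
Line 2 (L-704, Galistan, 2,053 units, $95,320.79):
Base rate for L-704 is 16% + $2.38/unit.
Duty = $95,320.79 × 16% + 2,053 × $2.38 = $20,137.47.
Line 3 (K-981, Oron, 3,008 kg, $28,034.56):
Base rate for K-981 is 17%.
Origin Oron qualifies under the Galara–Oron agreement and K-981 is covered: preferential rate 14% applies instead.
The additional-duty order on K-981 targets Farune, not Oron; it does not apply.
Duty = $28,034.56 × 14% = $3,924.84.
Total = $111,704.78 + $20,137.47 + $3,924.84 = $135,767.09.

$135,767.09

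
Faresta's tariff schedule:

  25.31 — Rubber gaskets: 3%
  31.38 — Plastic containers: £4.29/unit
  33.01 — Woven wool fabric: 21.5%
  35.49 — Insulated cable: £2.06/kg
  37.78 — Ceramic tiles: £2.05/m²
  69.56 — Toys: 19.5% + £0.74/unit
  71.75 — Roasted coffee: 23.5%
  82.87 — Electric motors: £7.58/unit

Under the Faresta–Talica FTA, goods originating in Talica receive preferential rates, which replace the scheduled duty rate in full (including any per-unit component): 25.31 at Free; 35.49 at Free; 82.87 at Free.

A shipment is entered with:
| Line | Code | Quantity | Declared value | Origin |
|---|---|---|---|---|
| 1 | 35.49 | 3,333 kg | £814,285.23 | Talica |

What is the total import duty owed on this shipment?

Line 1 (35.49, Talica, 3,333 kg, £814,285.23):
Base rate for 35.49 is £2.06/kg.
Origin Talica qualifies under the Faresta–Talica agreement and 35.49 is covered: preferential rate Free applies instead.
Duty = £814,285.23 × 0% = £0.00.

£0.00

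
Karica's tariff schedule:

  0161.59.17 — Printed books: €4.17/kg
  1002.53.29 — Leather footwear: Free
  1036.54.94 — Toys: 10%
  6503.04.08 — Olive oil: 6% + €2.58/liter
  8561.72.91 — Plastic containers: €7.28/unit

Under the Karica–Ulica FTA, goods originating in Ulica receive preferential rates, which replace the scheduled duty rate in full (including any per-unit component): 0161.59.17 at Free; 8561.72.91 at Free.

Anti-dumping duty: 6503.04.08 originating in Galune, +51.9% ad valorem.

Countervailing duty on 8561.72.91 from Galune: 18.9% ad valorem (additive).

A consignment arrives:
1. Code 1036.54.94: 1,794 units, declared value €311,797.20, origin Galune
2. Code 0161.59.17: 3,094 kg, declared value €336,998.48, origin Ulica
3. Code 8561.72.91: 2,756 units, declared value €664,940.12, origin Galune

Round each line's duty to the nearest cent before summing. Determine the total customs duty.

Line 1 (1036.54.94, Galune, 1,794 units, €311,797.20):
Base rate for 1036.54.94 is 10%.
Duty = €311,797.20 × 10% = €31,179.72.
Line 2 (0161.59.17, Ulica, 3,094 kg, €336,998.48):
Base rate for 0161.59.17 is €4.17/kg.
Origin Ulica qualifies under the Karica–Ulica agreement and 0161.59.17 is covered: preferential rate Free applies instead.
Duty = €336,998.48 × 0% = €0.00.
Line 3 (8561.72.91, Galune, 2,756 units, €664,940.12):
Base rate for 8561.72.91 is €7.28/unit.
8561.72.91 has an FTA preferential rate, but origin Galune is not Ulica; base rate stands.
Additional duty on 8561.72.91 from Galune: +18.9% ad valorem. Applied ad valorem rate = 18.9%.
Duty = €664,940.12 × 18.9% + 2,756 × €7.28 = €145,737.36.
Total = €31,179.72 + €0.00 + €145,737.36 = €176,917.08.

€176,917.08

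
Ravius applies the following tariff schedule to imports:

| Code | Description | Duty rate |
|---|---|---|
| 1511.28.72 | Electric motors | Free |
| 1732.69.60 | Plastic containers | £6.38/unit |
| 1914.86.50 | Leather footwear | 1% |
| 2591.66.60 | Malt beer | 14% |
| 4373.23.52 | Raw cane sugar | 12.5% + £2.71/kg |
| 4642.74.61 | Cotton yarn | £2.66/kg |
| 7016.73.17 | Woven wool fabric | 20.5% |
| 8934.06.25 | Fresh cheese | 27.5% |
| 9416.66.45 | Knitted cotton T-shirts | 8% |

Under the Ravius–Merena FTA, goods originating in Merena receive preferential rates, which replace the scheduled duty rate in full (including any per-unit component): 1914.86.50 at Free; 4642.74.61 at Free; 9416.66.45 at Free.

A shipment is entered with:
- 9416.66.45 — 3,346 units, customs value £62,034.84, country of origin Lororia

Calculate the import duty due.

Line 1 (9416.66.45, Lororia, 3,346 units, £62,034.84):
Base rate for 9416.66.45 is 8%.
9416.66.45 has an FTA preferential rate, but origin Lororia is not Merena; base rate stands.
Duty = £62,034.84 × 8% = £4,962.79.

£4,962.79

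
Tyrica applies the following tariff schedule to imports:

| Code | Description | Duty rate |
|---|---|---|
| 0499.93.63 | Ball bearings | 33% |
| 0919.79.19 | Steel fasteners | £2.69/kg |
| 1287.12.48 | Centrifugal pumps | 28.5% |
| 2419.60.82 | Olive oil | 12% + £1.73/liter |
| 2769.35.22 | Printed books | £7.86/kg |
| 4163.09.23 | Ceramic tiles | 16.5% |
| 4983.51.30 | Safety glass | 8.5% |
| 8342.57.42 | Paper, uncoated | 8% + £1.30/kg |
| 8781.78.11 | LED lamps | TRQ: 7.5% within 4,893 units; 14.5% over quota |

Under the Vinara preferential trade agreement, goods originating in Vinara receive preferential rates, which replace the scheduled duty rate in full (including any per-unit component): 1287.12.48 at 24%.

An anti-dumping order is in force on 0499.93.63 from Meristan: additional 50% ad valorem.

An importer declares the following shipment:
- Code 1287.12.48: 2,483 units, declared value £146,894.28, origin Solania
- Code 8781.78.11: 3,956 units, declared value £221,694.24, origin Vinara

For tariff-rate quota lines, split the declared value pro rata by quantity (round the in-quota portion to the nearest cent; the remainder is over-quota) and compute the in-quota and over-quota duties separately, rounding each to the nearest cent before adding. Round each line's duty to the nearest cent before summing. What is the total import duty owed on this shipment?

£58,491.94

Line 1 (1287.12.48, Solania, 2,483 units, £146,894.28):
Base rate for 1287.12.48 is 28.5%.
1287.12.48 has an FTA preferential rate, but origin Solania is not Vinara; base rate stands.
Duty = £146,894.28 × 28.5% = £41,864.87.
Line 2 (8781.78.11, Vinara, 3,956 units, £221,694.24):
Code 8781.78.11 is under a tariff-rate quota (threshold 4,893 units). Quantity 3,956 units is within the quota, so the in-quota rate 7.5% applies to the full value.
Duty = £221,694.24 × 7.5% = £16,627.07.
Total = £41,864.87 + £16,627.07 = £58,491.94.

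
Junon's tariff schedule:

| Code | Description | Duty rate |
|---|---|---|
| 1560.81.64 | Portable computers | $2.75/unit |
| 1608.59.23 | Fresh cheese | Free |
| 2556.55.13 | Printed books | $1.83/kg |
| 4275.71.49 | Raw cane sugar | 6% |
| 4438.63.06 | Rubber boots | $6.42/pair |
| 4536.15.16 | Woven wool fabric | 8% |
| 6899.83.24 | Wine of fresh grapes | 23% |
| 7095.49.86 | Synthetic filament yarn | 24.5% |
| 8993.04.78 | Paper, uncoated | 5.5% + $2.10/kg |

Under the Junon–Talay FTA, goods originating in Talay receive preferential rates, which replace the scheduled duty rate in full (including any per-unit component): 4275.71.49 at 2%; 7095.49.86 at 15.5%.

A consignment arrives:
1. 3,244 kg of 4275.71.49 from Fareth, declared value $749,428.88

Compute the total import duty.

Line 1 (4275.71.49, Fareth, 3,244 kg, $749,428.88):
Base rate for 4275.71.49 is 6%.
4275.71.49 has an FTA preferential rate, but origin Fareth is not Talay; base rate stands.
Duty = $749,428.88 × 6% = $44,965.73.

$44,965.73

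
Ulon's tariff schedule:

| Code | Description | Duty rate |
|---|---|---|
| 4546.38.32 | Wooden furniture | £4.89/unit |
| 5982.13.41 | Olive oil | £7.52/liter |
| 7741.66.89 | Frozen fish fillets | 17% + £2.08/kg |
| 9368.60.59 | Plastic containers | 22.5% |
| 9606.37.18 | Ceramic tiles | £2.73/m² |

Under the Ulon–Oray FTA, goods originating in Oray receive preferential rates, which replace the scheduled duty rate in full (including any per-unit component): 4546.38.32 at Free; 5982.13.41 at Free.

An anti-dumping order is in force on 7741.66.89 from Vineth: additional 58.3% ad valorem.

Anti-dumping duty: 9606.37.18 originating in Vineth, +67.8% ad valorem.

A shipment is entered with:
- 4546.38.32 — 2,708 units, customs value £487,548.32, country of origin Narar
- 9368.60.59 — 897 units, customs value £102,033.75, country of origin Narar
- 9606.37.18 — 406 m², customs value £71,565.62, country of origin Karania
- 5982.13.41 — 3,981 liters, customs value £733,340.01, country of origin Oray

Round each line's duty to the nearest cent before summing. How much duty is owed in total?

Line 1 (4546.38.32, Narar, 2,708 units, £487,548.32):
Base rate for 4546.38.32 is £4.89/unit.
4546.38.32 has an FTA preferential rate, but origin Narar is not Oray; base rate stands.
Duty = 2,708 × £4.89 = £13,242.12.
Line 2 (9368.60.59, Narar, 897 units, £102,033.75):
Base rate for 9368.60.59 is 22.5%.
Duty = £102,033.75 × 22.5% = £22,957.59.
Line 3 (9606.37.18, Karania, 406 m², £71,565.62):
Base rate for 9606.37.18 is £2.73/m².
The additional-duty order on 9606.37.18 targets Vineth, not Karania; it does not apply.
Duty = 406 × £2.73 = £1,108.38.
Line 4 (5982.13.41, Oray, 3,981 liters, £733,340.01):
Base rate for 5982.13.41 is £7.52/liter.
Origin Oray qualifies under the Ulon–Oray agreement and 5982.13.41 is covered: preferential rate Free applies instead.
Duty = £733,340.01 × 0% = £0.00.
Total = £13,242.12 + £22,957.59 + £1,108.38 + £0.00 = £37,308.09.

£37,308.09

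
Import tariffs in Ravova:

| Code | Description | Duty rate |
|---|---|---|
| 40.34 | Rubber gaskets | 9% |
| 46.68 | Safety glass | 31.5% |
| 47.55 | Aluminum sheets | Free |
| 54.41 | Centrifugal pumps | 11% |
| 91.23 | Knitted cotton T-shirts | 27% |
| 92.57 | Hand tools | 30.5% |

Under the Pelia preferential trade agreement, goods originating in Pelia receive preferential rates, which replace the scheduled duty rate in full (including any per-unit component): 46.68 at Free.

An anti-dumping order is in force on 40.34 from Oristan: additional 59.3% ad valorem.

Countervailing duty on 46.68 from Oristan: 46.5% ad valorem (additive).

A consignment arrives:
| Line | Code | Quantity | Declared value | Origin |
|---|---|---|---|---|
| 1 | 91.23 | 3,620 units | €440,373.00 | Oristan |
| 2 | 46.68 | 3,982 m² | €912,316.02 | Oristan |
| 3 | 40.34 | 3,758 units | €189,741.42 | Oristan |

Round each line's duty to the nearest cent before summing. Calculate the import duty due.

Line 1 (91.23, Oristan, 3,620 units, €440,373.00):
Base rate for 91.23 is 27%.
Duty = €440,373.00 × 27% = €118,900.71.
Line 2 (46.68, Oristan, 3,982 m², €912,316.02):
Base rate for 46.68 is 31.5%.
46.68 has an FTA preferential rate, but origin Oristan is not Pelia; base rate stands.
Additional duty on 46.68 from Oristan: +46.5%. Applied ad valorem rate: 31.5% + 46.5% = 78%.
Duty = €912,316.02 × 78% = €711,606.50.
Line 3 (40.34, Oristan, 3,758 units, €189,741.42):
Base rate for 40.34 is 9%.
Additional duty on 40.34 from Oristan: +59.3%. Applied ad valorem rate: 9% + 59.3% = 68.3%.
Duty = €189,741.42 × 68.3% = €129,593.39.
Total = €118,900.71 + €711,606.50 + €129,593.39 = €960,100.60.

€960,100.60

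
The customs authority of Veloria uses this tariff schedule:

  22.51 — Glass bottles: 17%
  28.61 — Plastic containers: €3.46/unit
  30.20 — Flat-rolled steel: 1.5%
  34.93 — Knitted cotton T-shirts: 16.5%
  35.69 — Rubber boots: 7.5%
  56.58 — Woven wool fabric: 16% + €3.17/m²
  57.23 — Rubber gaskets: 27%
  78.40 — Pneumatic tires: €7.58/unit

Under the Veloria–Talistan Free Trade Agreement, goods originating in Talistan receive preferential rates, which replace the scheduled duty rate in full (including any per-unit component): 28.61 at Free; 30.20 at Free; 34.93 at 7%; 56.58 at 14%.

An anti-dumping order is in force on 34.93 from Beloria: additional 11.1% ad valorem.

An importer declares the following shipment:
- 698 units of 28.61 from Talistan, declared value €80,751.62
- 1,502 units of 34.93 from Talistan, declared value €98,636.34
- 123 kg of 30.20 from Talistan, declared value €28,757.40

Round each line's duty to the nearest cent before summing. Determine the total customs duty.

€6,904.54

Line 1 (28.61, Talistan, 698 units, €80,751.62):
Base rate for 28.61 is €3.46/unit.
Origin Talistan qualifies under the Veloria–Talistan agreement and 28.61 is covered: preferential rate Free applies instead.
Duty = €80,751.62 × 0% = €0.00.
Line 2 (34.93, Talistan, 1,502 units, €98,636.34):
Base rate for 34.93 is 16.5%.
Origin Talistan qualifies under the Veloria–Talistan agreement and 34.93 is covered: preferential rate 7% applies instead.
The additional-duty order on 34.93 targets Beloria, not Talistan; it does not apply.
Duty = €98,636.34 × 7% = €6,904.54.
Line 3 (30.20, Talistan, 123 kg, €28,757.40):
Base rate for 30.20 is 1.5%.
Origin Talistan qualifies under the Veloria–Talistan agreement and 30.20 is covered: preferential rate Free applies instead.
Duty = €28,757.40 × 0% = €0.00.
Total = €0.00 + €6,904.54 + €0.00 = €6,904.54.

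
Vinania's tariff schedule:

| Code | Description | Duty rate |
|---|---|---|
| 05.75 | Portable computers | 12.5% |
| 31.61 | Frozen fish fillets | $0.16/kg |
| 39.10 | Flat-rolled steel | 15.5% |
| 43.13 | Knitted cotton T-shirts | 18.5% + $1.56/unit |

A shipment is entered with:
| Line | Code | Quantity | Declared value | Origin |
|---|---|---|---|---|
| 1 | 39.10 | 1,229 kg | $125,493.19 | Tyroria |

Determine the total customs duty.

$19,451.44

Line 1 (39.10, Tyroria, 1,229 kg, $125,493.19):
Base rate for 39.10 is 15.5%.
Duty = $125,493.19 × 15.5% = $19,451.44.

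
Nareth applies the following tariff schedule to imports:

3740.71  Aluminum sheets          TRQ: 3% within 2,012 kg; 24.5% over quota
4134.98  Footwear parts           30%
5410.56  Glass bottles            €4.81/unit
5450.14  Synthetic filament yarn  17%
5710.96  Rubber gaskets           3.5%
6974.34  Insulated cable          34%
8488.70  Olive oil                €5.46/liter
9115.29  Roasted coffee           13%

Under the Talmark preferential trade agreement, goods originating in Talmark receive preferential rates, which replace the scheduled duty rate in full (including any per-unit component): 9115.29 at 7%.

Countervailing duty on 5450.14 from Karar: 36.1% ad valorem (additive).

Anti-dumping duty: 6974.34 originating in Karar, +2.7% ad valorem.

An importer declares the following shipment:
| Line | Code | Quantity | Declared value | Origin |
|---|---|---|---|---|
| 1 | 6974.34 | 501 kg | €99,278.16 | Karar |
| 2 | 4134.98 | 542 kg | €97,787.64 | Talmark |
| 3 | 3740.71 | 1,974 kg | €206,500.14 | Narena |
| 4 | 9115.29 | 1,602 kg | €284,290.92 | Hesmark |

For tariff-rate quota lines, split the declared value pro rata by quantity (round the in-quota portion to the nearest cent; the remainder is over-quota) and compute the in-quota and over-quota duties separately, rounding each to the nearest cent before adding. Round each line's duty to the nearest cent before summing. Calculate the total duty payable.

€108,924.19

Line 1 (6974.34, Karar, 501 kg, €99,278.16):
Base rate for 6974.34 is 34%.
Additional duty on 6974.34 from Karar: +2.7%. Applied ad valorem rate: 34% + 2.7% = 36.7%.
Duty = €99,278.16 × 36.7% = €36,435.08.
Line 2 (4134.98, Talmark, 542 kg, €97,787.64):
Base rate for 4134.98 is 30%.
Origin Talmark is the FTA partner but 4134.98 is not on the preference list; base rate stands.
Duty = €97,787.64 × 30% = €29,336.29.
Line 3 (3740.71, Narena, 1,974 kg, €206,500.14):
Code 3740.71 is under a tariff-rate quota (threshold 2,012 kg). Quantity 1,974 kg is within the quota, so the in-quota rate 3% applies to the full value.
Duty = €206,500.14 × 3% = €6,195.00.
Line 4 (9115.29, Hesmark, 1,602 kg, €284,290.92):
Base rate for 9115.29 is 13%.
9115.29 has an FTA preferential rate, but origin Hesmark is not Talmark; base rate stands.
Duty = €284,290.92 × 13% = €36,957.82.
Total = €36,435.08 + €29,336.29 + €6,195.00 + €36,957.82 = €108,924.19.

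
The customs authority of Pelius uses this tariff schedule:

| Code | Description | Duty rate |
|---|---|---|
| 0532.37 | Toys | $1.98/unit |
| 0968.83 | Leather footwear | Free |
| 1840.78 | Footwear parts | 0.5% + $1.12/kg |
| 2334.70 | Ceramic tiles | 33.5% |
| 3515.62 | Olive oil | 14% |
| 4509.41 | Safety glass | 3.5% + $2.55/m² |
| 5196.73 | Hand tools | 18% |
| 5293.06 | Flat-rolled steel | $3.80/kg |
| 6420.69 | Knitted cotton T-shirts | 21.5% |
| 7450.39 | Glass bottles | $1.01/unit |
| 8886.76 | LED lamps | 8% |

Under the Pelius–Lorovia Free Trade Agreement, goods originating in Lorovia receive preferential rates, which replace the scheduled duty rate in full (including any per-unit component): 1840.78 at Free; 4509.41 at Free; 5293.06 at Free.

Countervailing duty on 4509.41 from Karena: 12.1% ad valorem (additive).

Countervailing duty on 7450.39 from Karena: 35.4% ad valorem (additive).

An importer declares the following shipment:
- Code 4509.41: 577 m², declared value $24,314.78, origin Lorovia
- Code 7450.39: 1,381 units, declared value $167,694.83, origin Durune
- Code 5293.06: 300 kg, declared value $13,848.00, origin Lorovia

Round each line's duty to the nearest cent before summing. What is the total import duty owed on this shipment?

$1,394.81

Line 1 (4509.41, Lorovia, 577 m², $24,314.78):
Base rate for 4509.41 is 3.5% + $2.55/m².
Origin Lorovia qualifies under the Pelius–Lorovia agreement and 4509.41 is covered: preferential rate Free applies instead.
The additional-duty order on 4509.41 targets Karena, not Lorovia; it does not apply.
Duty = $24,314.78 × 0% = $0.00.
Line 2 (7450.39, Durune, 1,381 units, $167,694.83):
Base rate for 7450.39 is $1.01/unit.
The additional-duty order on 7450.39 targets Karena, not Durune; it does not apply.
Duty = 1,381 × $1.01 = $1,394.81.
Line 3 (5293.06, Lorovia, 300 kg, $13,848.00):
Base rate for 5293.06 is $3.80/kg.
Origin Lorovia qualifies under the Pelius–Lorovia agreement and 5293.06 is covered: preferential rate Free applies instead.
Duty = $13,848.00 × 0% = $0.00.
Total = $0.00 + $1,394.81 + $0.00 = $1,394.81.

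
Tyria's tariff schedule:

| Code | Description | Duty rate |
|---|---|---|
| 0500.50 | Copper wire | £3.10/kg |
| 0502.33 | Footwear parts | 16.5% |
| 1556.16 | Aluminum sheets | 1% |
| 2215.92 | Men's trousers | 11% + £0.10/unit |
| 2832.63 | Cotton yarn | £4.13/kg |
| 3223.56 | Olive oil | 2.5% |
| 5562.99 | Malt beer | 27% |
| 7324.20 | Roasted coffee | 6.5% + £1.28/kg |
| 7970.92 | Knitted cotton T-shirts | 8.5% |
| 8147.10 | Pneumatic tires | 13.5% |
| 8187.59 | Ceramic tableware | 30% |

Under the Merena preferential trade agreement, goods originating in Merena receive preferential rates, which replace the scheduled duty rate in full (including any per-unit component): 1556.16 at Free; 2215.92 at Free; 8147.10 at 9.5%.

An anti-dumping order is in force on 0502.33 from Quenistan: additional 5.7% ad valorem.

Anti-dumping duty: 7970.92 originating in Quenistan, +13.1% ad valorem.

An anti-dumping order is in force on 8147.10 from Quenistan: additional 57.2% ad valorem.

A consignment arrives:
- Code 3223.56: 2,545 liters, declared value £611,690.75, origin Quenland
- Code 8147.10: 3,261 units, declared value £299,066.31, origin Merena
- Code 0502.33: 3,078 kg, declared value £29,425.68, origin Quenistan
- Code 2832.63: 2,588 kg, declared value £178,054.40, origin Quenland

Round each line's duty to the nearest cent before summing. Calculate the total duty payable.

Line 1 (3223.56, Quenland, 2,545 liters, £611,690.75):
Base rate for 3223.56 is 2.5%.
Duty = £611,690.75 × 2.5% = £15,292.27.
Line 2 (8147.10, Merena, 3,261 units, £299,066.31):
Base rate for 8147.10 is 13.5%.
Origin Merena qualifies under the Tyria–Merena agreement and 8147.10 is covered: preferential rate 9.5% applies instead.
The additional-duty order on 8147.10 targets Quenistan, not Merena; it does not apply.
Duty = £299,066.31 × 9.5% = £28,411.30.
Line 3 (0502.33, Quenistan, 3,078 kg, £29,425.68):
Base rate for 0502.33 is 16.5%.
Additional duty on 0502.33 from Quenistan: +5.7%. Applied ad valorem rate: 16.5% + 5.7% = 22.2%.
Duty = £29,425.68 × 22.2% = £6,532.50.
Line 4 (2832.63, Quenland, 2,588 kg, £178,054.40):
Base rate for 2832.63 is £4.13/kg.
Duty = 2,588 × £4.13 = £10,688.44.
Total = £15,292.27 + £28,411.30 + £6,532.50 + £10,688.44 = £60,924.51.

£60,924.51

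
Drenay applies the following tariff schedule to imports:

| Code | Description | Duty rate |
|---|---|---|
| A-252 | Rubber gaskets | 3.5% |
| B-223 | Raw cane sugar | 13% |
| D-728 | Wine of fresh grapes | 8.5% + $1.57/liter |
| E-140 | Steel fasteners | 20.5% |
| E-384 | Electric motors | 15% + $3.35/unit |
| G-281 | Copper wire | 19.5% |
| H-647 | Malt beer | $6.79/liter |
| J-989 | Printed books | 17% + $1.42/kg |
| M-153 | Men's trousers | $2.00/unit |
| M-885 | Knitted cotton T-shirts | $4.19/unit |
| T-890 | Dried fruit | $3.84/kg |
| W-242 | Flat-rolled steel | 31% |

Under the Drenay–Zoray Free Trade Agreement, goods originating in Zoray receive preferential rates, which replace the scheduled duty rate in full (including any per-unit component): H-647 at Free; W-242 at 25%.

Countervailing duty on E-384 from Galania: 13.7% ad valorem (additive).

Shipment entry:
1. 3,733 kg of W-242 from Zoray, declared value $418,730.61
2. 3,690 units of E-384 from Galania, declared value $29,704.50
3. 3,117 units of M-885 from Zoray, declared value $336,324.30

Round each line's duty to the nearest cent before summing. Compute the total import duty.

$138,629.57

Line 1 (W-242, Zoray, 3,733 kg, $418,730.61):
Base rate for W-242 is 31%.
Origin Zoray qualifies under the Drenay–Zoray agreement and W-242 is covered: preferential rate 25% applies instead.
Duty = $418,730.61 × 25% = $104,682.65.
Line 2 (E-384, Galania, 3,690 units, $29,704.50):
Base rate for E-384 is 15% + $3.35/unit.
Additional duty on E-384 from Galania: +13.7%. Applied ad valorem rate: 15% + 13.7% = 28.7%.
Duty = $29,704.50 × 28.7% + 3,690 × $3.35 = $20,886.69.
Line 3 (M-885, Zoray, 3,117 units, $336,324.30):
Base rate for M-885 is $4.19/unit.
Origin Zoray is the FTA partner but M-885 is not on the preference list; base rate stands.
Duty = 3,117 × $4.19 = $13,060.23.
Total = $104,682.65 + $20,886.69 + $13,060.23 = $138,629.57.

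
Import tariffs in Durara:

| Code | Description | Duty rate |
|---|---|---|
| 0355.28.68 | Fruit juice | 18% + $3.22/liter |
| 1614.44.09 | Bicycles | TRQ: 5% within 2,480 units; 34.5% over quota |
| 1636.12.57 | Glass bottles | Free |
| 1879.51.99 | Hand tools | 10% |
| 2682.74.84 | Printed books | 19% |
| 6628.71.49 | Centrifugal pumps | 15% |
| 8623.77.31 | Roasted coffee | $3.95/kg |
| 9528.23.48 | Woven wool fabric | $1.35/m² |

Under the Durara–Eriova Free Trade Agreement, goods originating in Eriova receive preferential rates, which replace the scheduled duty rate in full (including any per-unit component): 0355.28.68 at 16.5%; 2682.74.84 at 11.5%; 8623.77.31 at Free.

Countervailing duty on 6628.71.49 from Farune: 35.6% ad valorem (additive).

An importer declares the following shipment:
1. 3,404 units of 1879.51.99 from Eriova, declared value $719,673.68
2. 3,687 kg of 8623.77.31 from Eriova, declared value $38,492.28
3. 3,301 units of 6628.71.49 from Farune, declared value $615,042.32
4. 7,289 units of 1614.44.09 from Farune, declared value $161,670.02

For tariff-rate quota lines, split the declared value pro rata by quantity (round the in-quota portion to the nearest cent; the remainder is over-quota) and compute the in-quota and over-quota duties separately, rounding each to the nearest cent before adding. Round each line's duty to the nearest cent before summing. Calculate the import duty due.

Line 1 (1879.51.99, Eriova, 3,404 units, $719,673.68):
Base rate for 1879.51.99 is 10%.
Origin Eriova is the FTA partner but 1879.51.99 is not on the preference list; base rate stands.
Duty = $719,673.68 × 10% = $71,967.37.
Line 2 (8623.77.31, Eriova, 3,687 kg, $38,492.28):
Base rate for 8623.77.31 is $3.95/kg.
Origin Eriova qualifies under the Durara–Eriova agreement and 8623.77.31 is covered: preferential rate Free applies instead.
Duty = $38,492.28 × 0% = $0.00.
Line 3 (6628.71.49, Farune, 3,301 units, $615,042.32):
Base rate for 6628.71.49 is 15%.
Additional duty on 6628.71.49 from Farune: +35.6%. Applied ad valorem rate: 15% + 35.6% = 50.6%.
Duty = $615,042.32 × 50.6% = $311,211.41.
Line 4 (1614.44.09, Farune, 7,289 units, $161,670.02):
Code 1614.44.09 is under a tariff-rate quota (threshold 2,480 units). In-quota: 2,480 units at 5%; over-quota: 4,809 units at 34.5%.
Pro-rata value split: in-quota = $161,670.02 × 2,480/7,289 = $55,006.40; over-quota = $161,670.02 − $55,006.40 = $106,663.62.
In-quota duty = $55,006.40 × 5% = $2,750.32. Over-quota duty = $106,663.62 × 34.5% = $36,798.95.
Line duty = $2,750.32 + $36,798.95 = $39,549.27.
Total = $71,967.37 + $0.00 + $311,211.41 + $39,549.27 = $422,728.05.

$422,728.05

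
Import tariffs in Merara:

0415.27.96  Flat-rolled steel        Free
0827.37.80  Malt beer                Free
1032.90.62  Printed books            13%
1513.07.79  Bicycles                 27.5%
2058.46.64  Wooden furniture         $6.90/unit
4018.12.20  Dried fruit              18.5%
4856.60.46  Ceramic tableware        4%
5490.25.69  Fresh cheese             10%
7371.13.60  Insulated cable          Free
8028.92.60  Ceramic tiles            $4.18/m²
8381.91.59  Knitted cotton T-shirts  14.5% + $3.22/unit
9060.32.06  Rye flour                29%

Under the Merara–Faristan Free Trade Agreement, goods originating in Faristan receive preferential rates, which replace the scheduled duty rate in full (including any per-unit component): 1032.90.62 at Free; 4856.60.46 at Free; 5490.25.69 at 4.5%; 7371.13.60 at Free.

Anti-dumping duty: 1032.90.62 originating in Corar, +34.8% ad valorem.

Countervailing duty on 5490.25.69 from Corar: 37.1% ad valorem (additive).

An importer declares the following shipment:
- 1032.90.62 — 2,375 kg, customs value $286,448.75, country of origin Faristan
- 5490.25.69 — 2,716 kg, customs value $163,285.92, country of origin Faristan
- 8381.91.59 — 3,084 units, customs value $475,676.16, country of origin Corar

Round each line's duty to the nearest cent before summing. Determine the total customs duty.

Line 1 (1032.90.62, Faristan, 2,375 kg, $286,448.75):
Base rate for 1032.90.62 is 13%.
Origin Faristan qualifies under the Merara–Faristan agreement and 1032.90.62 is covered: preferential rate Free applies instead.
The additional-duty order on 1032.90.62 targets Corar, not Faristan; it does not apply.
Duty = $286,448.75 × 0% = $0.00.
Line 2 (5490.25.69, Faristan, 2,716 kg, $163,285.92):
Base rate for 5490.25.69 is 10%.
Origin Faristan qualifies under the Merara–Faristan agreement and 5490.25.69 is covered: preferential rate 4.5% applies instead.
The additional-duty order on 5490.25.69 targets Corar, not Faristan; it does not apply.
Duty = $163,285.92 × 4.5% = $7,347.87.
Line 3 (8381.91.59, Corar, 3,084 units, $475,676.16):
Base rate for 8381.91.59 is 14.5% + $3.22/unit.
Duty = $475,676.16 × 14.5% + 3,084 × $3.22 = $78,903.52.
Total = $0.00 + $7,347.87 + $78,903.52 = $86,251.39.

$86,251.39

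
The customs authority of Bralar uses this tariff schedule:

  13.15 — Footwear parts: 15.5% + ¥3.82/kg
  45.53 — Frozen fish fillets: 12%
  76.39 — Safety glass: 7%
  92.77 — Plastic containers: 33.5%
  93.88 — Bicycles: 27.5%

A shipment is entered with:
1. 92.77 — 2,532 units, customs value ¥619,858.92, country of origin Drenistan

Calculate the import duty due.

Line 1 (92.77, Drenistan, 2,532 units, ¥619,858.92):
Base rate for 92.77 is 33.5%.
Duty = ¥619,858.92 × 33.5% = ¥207,652.74.

¥207,652.74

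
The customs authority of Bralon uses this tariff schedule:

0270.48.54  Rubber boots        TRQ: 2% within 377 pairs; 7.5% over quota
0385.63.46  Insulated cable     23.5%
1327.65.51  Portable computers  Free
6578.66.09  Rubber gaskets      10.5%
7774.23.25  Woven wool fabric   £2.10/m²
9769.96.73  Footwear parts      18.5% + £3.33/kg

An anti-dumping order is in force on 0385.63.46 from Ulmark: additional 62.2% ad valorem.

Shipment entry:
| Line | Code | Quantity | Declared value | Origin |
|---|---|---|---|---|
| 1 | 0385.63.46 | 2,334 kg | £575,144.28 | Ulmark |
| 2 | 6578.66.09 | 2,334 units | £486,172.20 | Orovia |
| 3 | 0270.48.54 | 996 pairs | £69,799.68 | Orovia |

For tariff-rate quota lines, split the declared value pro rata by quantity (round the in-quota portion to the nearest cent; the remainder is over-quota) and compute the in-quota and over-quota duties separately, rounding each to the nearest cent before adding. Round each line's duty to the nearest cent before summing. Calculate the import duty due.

£547,728.59

Line 1 (0385.63.46, Ulmark, 2,334 kg, £575,144.28):
Base rate for 0385.63.46 is 23.5%.
Additional duty on 0385.63.46 from Ulmark: +62.2%. Applied ad valorem rate: 23.5% + 62.2% = 85.7%.
Duty = £575,144.28 × 85.7% = £492,898.65.
Line 2 (6578.66.09, Orovia, 2,334 units, £486,172.20):
Base rate for 6578.66.09 is 10.5%.
Duty = £486,172.20 × 10.5% = £51,048.08.
Line 3 (0270.48.54, Orovia, 996 pairs, £69,799.68):
Code 0270.48.54 is under a tariff-rate quota (threshold 377 pairs). In-quota: 377 pairs at 2%; over-quota: 619 pairs at 7.5%.
Pro-rata value split: in-quota = £69,799.68 × 377/996 = £26,420.16; over-quota = £69,799.68 − £26,420.16 = £43,379.52.
In-quota duty = £26,420.16 × 2% = £528.40. Over-quota duty = £43,379.52 × 7.5% = £3,253.46.
Line duty = £528.40 + £3,253.46 = £3,781.86.
Total = £492,898.65 + £51,048.08 + £3,781.86 = £547,728.59.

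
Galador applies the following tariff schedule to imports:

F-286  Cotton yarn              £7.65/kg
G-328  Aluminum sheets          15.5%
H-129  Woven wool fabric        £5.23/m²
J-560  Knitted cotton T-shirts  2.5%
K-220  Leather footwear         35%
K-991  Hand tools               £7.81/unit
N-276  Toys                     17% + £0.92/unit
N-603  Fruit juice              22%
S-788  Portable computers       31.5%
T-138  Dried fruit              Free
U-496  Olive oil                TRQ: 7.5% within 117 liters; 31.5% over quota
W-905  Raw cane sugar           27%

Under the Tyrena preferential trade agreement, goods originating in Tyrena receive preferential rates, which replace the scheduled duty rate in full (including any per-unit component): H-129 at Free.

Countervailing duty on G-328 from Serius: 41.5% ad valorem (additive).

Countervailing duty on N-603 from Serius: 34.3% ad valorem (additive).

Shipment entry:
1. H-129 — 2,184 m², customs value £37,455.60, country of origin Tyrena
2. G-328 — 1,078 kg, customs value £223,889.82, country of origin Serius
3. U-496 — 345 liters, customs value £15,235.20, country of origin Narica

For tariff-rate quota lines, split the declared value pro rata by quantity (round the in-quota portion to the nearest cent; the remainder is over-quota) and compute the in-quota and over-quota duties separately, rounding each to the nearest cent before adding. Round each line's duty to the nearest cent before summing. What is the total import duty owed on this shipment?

Line 1 (H-129, Tyrena, 2,184 m², £37,455.60):
Base rate for H-129 is £5.23/m².
Origin Tyrena qualifies under the Galador–Tyrena agreement and H-129 is covered: preferential rate Free applies instead.
Duty = £37,455.60 × 0% = £0.00.
Line 2 (G-328, Serius, 1,078 kg, £223,889.82):
Base rate for G-328 is 15.5%.
Additional duty on G-328 from Serius: +41.5%. Applied ad valorem rate: 15.5% + 41.5% = 57%.
Duty = £223,889.82 × 57% = £127,617.20.
Line 3 (U-496, Narica, 345 liters, £15,235.20):
Code U-496 is under a tariff-rate quota (threshold 117 liters). In-quota: 117 liters at 7.5%; over-quota: 228 liters at 31.5%.
Pro-rata value split: in-quota = £15,235.20 × 117/345 = £5,166.72; over-quota = £15,235.20 − £5,166.72 = £10,068.48.
In-quota duty = £5,166.72 × 7.5% = £387.50. Over-quota duty = £10,068.48 × 31.5% = £3,171.57.
Line duty = £387.50 + £3,171.57 = £3,559.07.
Total = £0.00 + £127,617.20 + £3,559.07 = £131,176.27.

£131,176.27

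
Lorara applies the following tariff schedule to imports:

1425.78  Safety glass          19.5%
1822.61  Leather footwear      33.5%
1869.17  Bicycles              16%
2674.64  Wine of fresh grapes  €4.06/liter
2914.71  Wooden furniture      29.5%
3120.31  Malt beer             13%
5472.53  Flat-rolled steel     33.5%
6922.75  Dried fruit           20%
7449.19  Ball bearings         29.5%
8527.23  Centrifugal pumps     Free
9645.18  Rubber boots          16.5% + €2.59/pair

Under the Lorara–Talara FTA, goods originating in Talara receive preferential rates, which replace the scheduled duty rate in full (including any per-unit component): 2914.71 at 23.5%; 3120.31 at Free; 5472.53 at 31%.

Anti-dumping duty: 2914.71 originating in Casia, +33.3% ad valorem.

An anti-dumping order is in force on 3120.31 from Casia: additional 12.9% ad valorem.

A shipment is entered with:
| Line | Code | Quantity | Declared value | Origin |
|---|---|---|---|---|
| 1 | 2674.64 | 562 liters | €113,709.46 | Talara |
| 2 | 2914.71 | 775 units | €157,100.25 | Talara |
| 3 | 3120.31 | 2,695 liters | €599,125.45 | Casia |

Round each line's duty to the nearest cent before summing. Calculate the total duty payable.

€194,373.77

Line 1 (2674.64, Talara, 562 liters, €113,709.46):
Base rate for 2674.64 is €4.06/liter.
Origin Talara is the FTA partner but 2674.64 is not on the preference list; base rate stands.
Duty = 562 × €4.06 = €2,281.72.
Line 2 (2914.71, Talara, 775 units, €157,100.25):
Base rate for 2914.71 is 29.5%.
Origin Talara qualifies under the Lorara–Talara agreement and 2914.71 is covered: preferential rate 23.5% applies instead.
The additional-duty order on 2914.71 targets Casia, not Talara; it does not apply.
Duty = €157,100.25 × 23.5% = €36,918.56.
Line 3 (3120.31, Casia, 2,695 liters, €599,125.45):
Base rate for 3120.31 is 13%.
3120.31 has an FTA preferential rate, but origin Casia is not Talara; base rate stands.
Additional duty on 3120.31 from Casia: +12.9%. Applied ad valorem rate: 13% + 12.9% = 25.9%.
Duty = €599,125.45 × 25.9% = €155,173.49.
Total = €2,281.72 + €36,918.56 + €155,173.49 = €194,373.77.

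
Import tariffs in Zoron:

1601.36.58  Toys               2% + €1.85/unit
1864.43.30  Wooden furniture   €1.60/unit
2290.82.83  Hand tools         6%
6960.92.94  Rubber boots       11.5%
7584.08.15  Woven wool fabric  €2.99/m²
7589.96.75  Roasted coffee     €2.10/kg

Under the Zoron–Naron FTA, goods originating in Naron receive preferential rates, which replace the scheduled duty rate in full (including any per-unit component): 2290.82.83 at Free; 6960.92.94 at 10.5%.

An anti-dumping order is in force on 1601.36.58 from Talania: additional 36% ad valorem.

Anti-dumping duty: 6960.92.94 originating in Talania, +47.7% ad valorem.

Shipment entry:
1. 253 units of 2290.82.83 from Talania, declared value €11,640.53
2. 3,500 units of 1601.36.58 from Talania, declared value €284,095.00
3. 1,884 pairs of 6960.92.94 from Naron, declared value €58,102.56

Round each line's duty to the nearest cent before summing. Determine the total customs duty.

€121,230.30

Line 1 (2290.82.83, Talania, 253 units, €11,640.53):
Base rate for 2290.82.83 is 6%.
2290.82.83 has an FTA preferential rate, but origin Talania is not Naron; base rate stands.
Duty = €11,640.53 × 6% = €698.43.
Line 2 (1601.36.58, Talania, 3,500 units, €284,095.00):
Base rate for 1601.36.58 is 2% + €1.85/unit.
Additional duty on 1601.36.58 from Talania: +36%. Applied ad valorem rate: 2% + 36% = 38%.
Duty = €284,095.00 × 38% + 3,500 × €1.85 = €114,431.10.
Line 3 (6960.92.94, Naron, 1,884 pairs, €58,102.56):
Base rate for 6960.92.94 is 11.5%.
Origin Naron qualifies under the Zoron–Naron agreement and 6960.92.94 is covered: preferential rate 10.5% applies instead.
The additional-duty order on 6960.92.94 targets Talania, not Naron; it does not apply.
Duty = €58,102.56 × 10.5% = €6,100.77.
Total = €698.43 + €114,431.10 + €6,100.77 = €121,230.30.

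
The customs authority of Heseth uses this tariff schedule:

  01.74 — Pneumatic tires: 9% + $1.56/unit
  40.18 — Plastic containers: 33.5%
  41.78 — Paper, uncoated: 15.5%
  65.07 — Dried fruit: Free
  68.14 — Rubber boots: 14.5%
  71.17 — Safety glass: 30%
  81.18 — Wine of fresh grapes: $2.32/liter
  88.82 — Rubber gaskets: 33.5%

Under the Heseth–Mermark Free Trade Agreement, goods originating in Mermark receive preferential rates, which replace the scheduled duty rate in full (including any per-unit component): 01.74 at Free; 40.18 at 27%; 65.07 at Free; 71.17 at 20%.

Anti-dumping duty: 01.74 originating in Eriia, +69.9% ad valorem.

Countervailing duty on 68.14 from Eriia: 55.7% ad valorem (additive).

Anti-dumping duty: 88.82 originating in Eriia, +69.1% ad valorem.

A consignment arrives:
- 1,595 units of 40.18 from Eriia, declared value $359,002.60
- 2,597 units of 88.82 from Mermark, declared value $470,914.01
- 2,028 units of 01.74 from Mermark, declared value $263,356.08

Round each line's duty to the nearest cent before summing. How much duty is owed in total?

Line 1 (40.18, Eriia, 1,595 units, $359,002.60):
Base rate for 40.18 is 33.5%.
40.18 has an FTA preferential rate, but origin Eriia is not Mermark; base rate stands.
Duty = $359,002.60 × 33.5% = $120,265.87.
Line 2 (88.82, Mermark, 2,597 units, $470,914.01):
Base rate for 88.82 is 33.5%.
Origin Mermark is the FTA partner but 88.82 is not on the preference list; base rate stands.
The additional-duty order on 88.82 targets Eriia, not Mermark; it does not apply.
Duty = $470,914.01 × 33.5% = $157,756.19.
Line 3 (01.74, Mermark, 2,028 units, $263,356.08):
Base rate for 01.74 is 9% + $1.56/unit.
Origin Mermark qualifies under the Heseth–Mermark agreement and 01.74 is covered: preferential rate Free applies instead.
The additional-duty order on 01.74 targets Eriia, not Mermark; it does not apply.
Duty = $263,356.08 × 0% = $0.00.
Total = $120,265.87 + $157,756.19 + $0.00 = $278,022.06.

$278,022.06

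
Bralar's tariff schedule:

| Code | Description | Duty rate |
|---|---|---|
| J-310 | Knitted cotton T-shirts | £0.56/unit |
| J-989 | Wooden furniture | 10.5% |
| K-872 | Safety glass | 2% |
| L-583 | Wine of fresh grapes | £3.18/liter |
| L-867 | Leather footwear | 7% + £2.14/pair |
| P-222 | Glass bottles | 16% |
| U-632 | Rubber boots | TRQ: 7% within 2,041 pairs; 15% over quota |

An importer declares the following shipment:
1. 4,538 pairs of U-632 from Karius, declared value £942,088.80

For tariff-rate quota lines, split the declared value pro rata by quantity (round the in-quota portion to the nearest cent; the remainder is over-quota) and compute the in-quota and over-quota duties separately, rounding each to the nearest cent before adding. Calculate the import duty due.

£107,416.39

Line 1 (U-632, Karius, 4,538 pairs, £942,088.80):
Code U-632 is under a tariff-rate quota (threshold 2,041 pairs). In-quota: 2,041 pairs at 7%; over-quota: 2,497 pairs at 15%.
Pro-rata value split: in-quota = £942,088.80 × 2,041/4,538 = £423,711.60; over-quota = £942,088.80 − £423,711.60 = £518,377.20.
In-quota duty = £423,711.60 × 7% = £29,659.81. Over-quota duty = £518,377.20 × 15% = £77,756.58.
Line duty = £29,659.81 + £77,756.58 = £107,416.39.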